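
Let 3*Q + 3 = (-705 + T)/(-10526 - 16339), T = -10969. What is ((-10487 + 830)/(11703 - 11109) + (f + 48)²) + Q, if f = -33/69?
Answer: 2102169062107/937964610 ≈ 2241.2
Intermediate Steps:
f = -11/23 (f = -33*1/69 = -11/23 ≈ -0.47826)
Q = -68921/80595 (Q = -1 + ((-705 - 10969)/(-10526 - 16339))/3 = -1 + (-11674/(-26865))/3 = -1 + (-11674*(-1/26865))/3 = -1 + (⅓)*(11674/26865) = -1 + 11674/80595 = -68921/80595 ≈ -0.85515)
((-10487 + 830)/(11703 - 11109) + (f + 48)²) + Q = ((-10487 + 830)/(11703 - 11109) + (-11/23 + 48)²) - 68921/80595 = (-9657/594 + (1093/23)²) - 68921/80595 = (-9657*1/594 + 1194649/529) - 68921/80595 = (-1073/66 + 1194649/529) - 68921/80595 = 78279217/34914 - 68921/80595 = 2102169062107/937964610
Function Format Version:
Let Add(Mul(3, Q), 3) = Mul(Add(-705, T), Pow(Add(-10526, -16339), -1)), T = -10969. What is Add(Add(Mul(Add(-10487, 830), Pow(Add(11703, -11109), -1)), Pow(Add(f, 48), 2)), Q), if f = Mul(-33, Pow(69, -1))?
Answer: Rational(2102169062107, 937964610) ≈ 2241.2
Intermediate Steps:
f = Rational(-11, 23) (f = Mul(-33, Rational(1, 69)) = Rational(-11, 23) ≈ -0.47826)
Q = Rational(-68921, 80595) (Q = Add(-1, Mul(Rational(1, 3), Mul(Add(-705, -10969), Pow(Add(-10526, -16339), -1)))) = Add(-1, Mul(Rational(1, 3), Mul(-11674, Pow(-26865, -1)))) = Add(-1, Mul(Rational(1, 3), Mul(-11674, Rational(-1, 26865)))) = Add(-1, Mul(Rational(1, 3), Rational(11674, 26865))) = Add(-1, Rational(11674, 80595)) = Rational(-68921, 80595) ≈ -0.85515)
Add(Add(Mul(Add(-10487, 830), Pow(Add(11703, -11109), -1)), Pow(Add(f, 48), 2)), Q) = Add(Add(Mul(Add(-10487, 830), Pow(Add(11703, -11109), -1)), Pow(Add(Rational(-11, 23), 48), 2)), Rational(-68921, 80595)) = Add(Add(Mul(-9657, Pow(594, -1)), Pow(Rational(1093, 23), 2)), Rational(-68921, 80595)) = Add(Add(Mul(-9657, Rational(1, 594)), Rational(1194649, 529)), Rational(-68921, 80595)) = Add(Add(Rational(-1073, 66), Rational(1194649, 529)), Rational(-68921, 80595)) = Add(Rational(78279217, 34914), Rational(-68921, 80595)) = Rational(2102169062107, 937964610)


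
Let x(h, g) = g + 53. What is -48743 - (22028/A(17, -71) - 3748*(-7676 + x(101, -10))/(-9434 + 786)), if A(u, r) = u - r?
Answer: -543242881/11891 ≈ -45685.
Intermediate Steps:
x(h, g) = 53 + g
-48743 - (22028/A(17, -71) - 3748*(-7676 + x(101, -10))/(-9434 + 786)) = -48743 - (22028/(17 - 1*(-71)) - 3748*(-7676 + (53 - 10))/(-9434 + 786)) = -48743 - (22028/(17 + 71) - 3748/((-8648/(-7676 + 43)))) = -48743 - (22028/88 - 3748/((-8648/(-7633)))) = -48743 - (22028*(1/88) - 3748/((-8648*(-1/7633)))) = -48743 - (5507/22 - 3748/8648/7633) = -48743 - (5507/22 - 3748*7633/8648) = -48743 - (5507/22 - 7152121/2162) = -48743 - 1*(-36360132/11891) = -48743 + 36360132/11891 = -543242881/11891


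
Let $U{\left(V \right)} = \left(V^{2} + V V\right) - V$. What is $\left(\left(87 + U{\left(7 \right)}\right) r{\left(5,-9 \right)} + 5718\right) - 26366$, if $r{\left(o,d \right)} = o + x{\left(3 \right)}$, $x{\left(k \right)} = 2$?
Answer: $-19402$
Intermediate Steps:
$r{\left(o,d \right)} = 2 + o$ ($r{\left(o,d \right)} = o + 2 = 2 + o$)
$U{\left(V \right)} = - V + 2 V^{2}$ ($U{\left(V \right)} = \left(V^{2} + V^{2}\right) - V = 2 V^{2} - V = - V + 2 V^{2}$)
$\left(\left(87 + U{\left(7 \right)}\right) r{\left(5,-9 \right)} + 5718\right) - 26366 = \left(\left(87 + 7 \left(-1 + 2 \cdot 7\right)\right) \left(2 + 5\right) + 5718\right) - 26366 = \left(\left(87 + 7 \left(-1 + 14\right)\right) 7 + 5718\right) - 26366 = \left(\left(87 + 7 \cdot 13\right) 7 + 5718\right) - 26366 = \left(\left(87 + 91\right) 7 + 5718\right) - 26366 = \left(178 \cdot 7 + 5718\right) - 26366 = \left(1246 + 5718\right) - 26366 = 6964 - 26366 = -19402$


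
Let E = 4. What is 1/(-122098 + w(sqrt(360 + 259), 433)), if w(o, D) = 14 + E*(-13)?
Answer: -1/122136 ≈ -8.1876e-6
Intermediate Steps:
w(o, D) = -38 (w(o, D) = 14 + 4*(-13) = 14 - 52 = -38)
1/(-122098 + w(sqrt(360 + 259), 433)) = 1/(-122098 - 38) = 1/(-122136) = -1/122136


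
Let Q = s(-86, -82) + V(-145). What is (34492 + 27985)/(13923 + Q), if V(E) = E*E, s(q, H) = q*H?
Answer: 62477/42000 ≈ 1.4875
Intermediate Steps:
s(q, H) = H*q
V(E) = E**2
Q = 28077 (Q = -82*(-86) + (-145)**2 = 7052 + 21025 = 28077)
(34492 + 27985)/(13923 + Q) = (34492 + 27985)/(13923 + 28077) = 62477/42000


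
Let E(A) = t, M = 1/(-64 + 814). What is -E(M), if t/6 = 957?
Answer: -5742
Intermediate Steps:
M = 1/750 ≈ 0.0013333
t = 5742 (t = 6*957 = 5742)
E(A) = 5742
-E(M) = -1*5742 = -5742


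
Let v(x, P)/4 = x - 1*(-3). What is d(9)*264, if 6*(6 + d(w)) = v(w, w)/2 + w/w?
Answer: -484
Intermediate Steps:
v(x, P) = 12 + 4*x (v(x, P) = 4*(x - 1*(-3)) = 4*(x + 3) = 4*(3 + x) = 12 + 4*x)
d(w) = -29/6 + w/3 (d(w) = -6 + ((12 + 4*w)/2 + w/w)/6 = -6 + ((12 + 4*w)*(½) + 1)/6 = -6 + ((6 + 2*w) + 1)/6 = -6 + (7 + 2*w)/6 = -6 + (7/6 + w/3) = -29/6 + w/3)
d(9)*264 = (-29/6 + (⅓)*9)*264 = (-29/6 + 3)*264 = -11/6*264 = -484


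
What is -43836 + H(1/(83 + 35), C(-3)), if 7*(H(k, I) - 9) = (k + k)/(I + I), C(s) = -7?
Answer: -253407715/5782 ≈ -43827.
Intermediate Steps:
H(k, I) = 9 + k/(7*I) (H(k, I) = 9 + ((k + k)/(I + I))/7 = 9 + ((2*k)/((2*I)))/7 = 9 + ((2*k)*(1/(2*I)))/7 = 9 + (k/I)/7 = 9 + k/(7*I))
-43836 + H(1/(83 + 35), C(-3)) = -43836 + (9 + (⅐)/((83 + 35)*(-7))) = -43836 + (9 + (⅐)*(-⅐)/118) = -43836 + (9 + (⅐)*(1/118)*(-⅐)) = -43836 + (9 - 1/5782) = -43836 + 52037/5782 = -253407715/5782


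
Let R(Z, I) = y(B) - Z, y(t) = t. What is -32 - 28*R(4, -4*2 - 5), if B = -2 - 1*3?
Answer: 220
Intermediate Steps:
B = -5 (B = -2 - 3 = -5)
R(Z, I) = -5 - Z
-32 - 28*R(4, -4*2 - 5) = -32 - 28*(-5 - 1*4) = -32 - 28*(-5 - 4) = -32 - 28*(-9) = -32 + 252 = 220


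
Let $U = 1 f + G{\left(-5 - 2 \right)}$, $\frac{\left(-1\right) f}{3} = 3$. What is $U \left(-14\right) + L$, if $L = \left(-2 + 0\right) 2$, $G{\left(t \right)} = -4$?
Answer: $178$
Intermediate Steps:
$f = -9$ ($f = \left(-3\right) 3 = -9$)
$L = -4$ ($L = \left(-2\right) 2 = -4$)
$U = -13$ ($U = 1 \left(-9\right) - 4 = -9 - 4 = -13$)
$U \left(-14\right) + L = \left(-13\right) \left(-14\right) - 4 = 182 - 4 = 178$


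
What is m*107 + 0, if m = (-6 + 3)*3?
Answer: -963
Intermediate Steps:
m = -9 (m = -3*3 = -9)
m*107 + 0 = -9*107 + 0 = -963 + 0 = -963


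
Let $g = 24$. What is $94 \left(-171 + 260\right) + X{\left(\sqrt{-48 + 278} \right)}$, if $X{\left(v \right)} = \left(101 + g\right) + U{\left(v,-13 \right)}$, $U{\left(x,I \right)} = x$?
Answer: $8491 + \sqrt{230} \approx 8506.2$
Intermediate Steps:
$X{\left(v \right)} = 125 + v$ ($X{\left(v \right)} = \left(101 + 24\right) + v = 125 + v$)
$94 \left(-171 + 260\right) + X{\left(\sqrt{-48 + 278} \right)} = 94 \left(-171 + 260\right) + \left(125 + \sqrt{-48 + 278}\right) = 94 \cdot 89 + \left(125 + \sqrt{230}\right) = 8366 + \left(125 + \sqrt{230}\right) = 8491 + \sqrt{230}$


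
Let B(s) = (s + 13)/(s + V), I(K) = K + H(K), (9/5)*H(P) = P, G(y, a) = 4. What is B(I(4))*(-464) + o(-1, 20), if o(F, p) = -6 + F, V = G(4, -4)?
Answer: -20229/23 ≈ -879.52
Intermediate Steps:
H(P) = 5*P/9
V = 4
I(K) = 14*K/9 (I(K) = K + 5*K/9 = 14*K/9)
B(s) = (13 + s)/(4 + s) (B(s) = (s + 13)/(s + 4) = (13 + s)/(4 + s))
B(I(4))*(-464) + o(-1, 20) = ((13 + (14/9)*4)/(4 + (14/9)*4))*(-464) + (-6 - 1) = ((13 + 56/9)/(4 + 56/9))*(-464) - 7 = ((173/9)/(92/9))*(-464) - 7 = ((9/92)*(173/9))*(-464) - 7 = (173/92)*(-464) - 7 = -20068/23 - 7 = -20229/23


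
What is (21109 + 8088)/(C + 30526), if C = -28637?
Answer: 29197/1889 ≈ 15.456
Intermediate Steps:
(21109 + 8088)/(C + 30526) = (21109 + 8088)/(-28637 + 30526) = 29197/1889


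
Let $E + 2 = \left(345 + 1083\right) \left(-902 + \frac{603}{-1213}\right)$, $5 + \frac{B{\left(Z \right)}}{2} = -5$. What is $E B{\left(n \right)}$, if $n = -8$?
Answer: $\frac{31265508760}{1213} \approx 2.5775 \cdot 10^{7}$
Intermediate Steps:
$B{\left(Z \right)} = -20$ ($B{\left(Z \right)} = -10 + 2 \left(-5\right) = -10 - 10 = -20$)
$E = - \frac{1563275438}{1213}$ ($E = -2 + \left(345 + 1083\right) \left(-902 + \frac{603}{-1213}\right) = -2 + 1428 \left(-902 + 603 \left(- \frac{1}{1213}\right)\right) = -2 + 1428 \left(-902 - \frac{603}{1213}\right) = -2 + 1428 \left(- \frac{1094729}{1213}\right) = -2 - \frac{1563273012}{1213} = - \frac{1563275438}{1213} \approx -1.2888 \cdot 10^{6}$)
$E B{\left(n \right)} = \left(- \frac{1563275438}{1213}\right) \left(-20\right) = \frac{31265508760}{1213}$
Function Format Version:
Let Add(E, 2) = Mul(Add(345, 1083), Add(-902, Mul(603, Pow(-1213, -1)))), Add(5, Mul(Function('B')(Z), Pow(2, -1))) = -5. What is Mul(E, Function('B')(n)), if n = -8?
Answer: Rational(31265508760, 1213) ≈ 2.5775e+7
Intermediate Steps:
Function('B')(Z) = -20 (Function('B')(Z) = Add(-10, Mul(2, -5)) = Add(-10, -10) = -20)
E = Rational(-1563275438, 1213) (E = Add(-2, Mul(Add(345, 1083), Add(-902, Mul(603, Pow(-1213, -1))))) = Add(-2, Mul(1428, Add(-902, Mul(603, Rational(-1, 1213))))) = Add(-2, Mul(1428, Add(-902, Rational(-603, 1213)))) = Add(-2, Mul(1428, Rational(-1094729, 1213))) = Add(-2, Rational(-1563273012, 1213)) = Rational(-1563275438, 1213) ≈ -1.2888e+6)
Mul(E, Function('B')(n)) = Mul(Rational(-1563275438, 1213), -20) = Rational(31265508760, 1213)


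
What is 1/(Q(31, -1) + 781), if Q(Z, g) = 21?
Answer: 1/802 ≈ 0.0012469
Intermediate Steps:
1/(Q(31, -1) + 781) = 1/(21 + 781) = 1/802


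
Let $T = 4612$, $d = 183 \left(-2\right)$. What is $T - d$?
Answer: $4978$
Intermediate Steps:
$d = -366$
$T - d = 4612 - -366 = 4612 + 366 = 4978$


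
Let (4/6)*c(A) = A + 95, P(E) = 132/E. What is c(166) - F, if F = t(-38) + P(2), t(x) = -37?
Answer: 725/2 ≈ 362.50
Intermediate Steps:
c(A) = 285/2 + 3*A/2 (c(A) = 3*(A + 95)/2 = 3*(95 + A)/2 = 285/2 + 3*A/2)
F = 29 (F = -37 + 132/2 = -37 + 132*(½) = -37 + 66 = 29)
c(166) - F = (285/2 + (3/2)*166) - 1*29 = (285/2 + 249) - 29 = 783/2 - 29 = 725/2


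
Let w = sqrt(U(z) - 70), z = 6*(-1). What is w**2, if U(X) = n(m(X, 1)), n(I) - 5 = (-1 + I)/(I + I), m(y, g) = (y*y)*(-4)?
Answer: -18575/288 ≈ -64.497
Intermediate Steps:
z = -6
m(y, g) = -4*y**2 (m(y, g) = y**2*(-4) = -4*y**2)
n(I) = 5 + (-1 + I)/(2*I) (n(I) = 5 + (-1 + I)/(I + I) = 5 + (-1 + I)/((2*I)) = 5 + (-1 + I)*(1/(2*I)) = 5 + (-1 + I)/(2*I))
U(X) = -(-1 - 44*X**2)/(8*X**2) (U(X) = (-1 + 11*(-4*X**2))/(2*((-4*X**2))) = (-1/(4*X**2))*(-1 - 44*X**2)/2 = -(-1 - 44*X**2)/(8*X**2))
w = 5*I*sqrt(1486)/24 (w = sqrt((11/2 + (1/8)/(-6)**2) - 70) = sqrt((11/2 + (1/8)*(1/36)) - 70) = sqrt((11/2 + 1/288) - 70) = sqrt(1585/288 - 70) = sqrt(-18575/288) = 5*I*sqrt(1486)/24 ≈ 8.031*I)
w**2 = (5*I*sqrt(1486)/24)**2 = -18575/288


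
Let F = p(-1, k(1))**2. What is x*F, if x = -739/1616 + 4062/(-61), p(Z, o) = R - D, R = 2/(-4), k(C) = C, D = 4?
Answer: -535350951/394304 ≈ -1357.7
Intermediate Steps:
R = -1/2 (R = 2*(-1/4) = -1/2 ≈ -0.50000)
p(Z, o) = -9/2 (p(Z, o) = -1/2 - 1*4 = -1/2 - 4 = -9/2)
F = 81/4 (F = (-9/2)**2 = 81/4 ≈ 20.250)
x = -6609271/98576 (x = -739*1/1616 + 4062*(-1/61) = -739/1616 - 4062/61 = -6609271/98576 ≈ -67.047)
x*F = -6609271/98576*81/4 = -535350951/394304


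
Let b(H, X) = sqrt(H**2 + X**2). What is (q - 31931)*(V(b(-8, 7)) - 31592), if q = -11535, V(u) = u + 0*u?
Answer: 1373177872 - 43466*sqrt(113) ≈ 1.3727e+9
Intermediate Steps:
V(u) = u (V(u) = u + 0 = u)
(q - 31931)*(V(b(-8, 7)) - 31592) = (-11535 - 31931)*(sqrt((-8)**2 + 7**2) - 31592) = -43466*(sqrt(64 + 49) - 31592) = -43466*(sqrt(113) - 31592) = -43466*(-31592 + sqrt(113)) = 1373177872 - 43466*sqrt(113)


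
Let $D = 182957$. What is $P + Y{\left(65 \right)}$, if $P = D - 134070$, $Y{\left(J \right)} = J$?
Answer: $48952$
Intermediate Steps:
$P = 48887$ ($P = 182957 - 134070 = 48887$)
$P + Y{\left(65 \right)} = 48887 + 65 = 48952$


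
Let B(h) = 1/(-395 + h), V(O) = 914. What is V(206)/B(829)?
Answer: 396676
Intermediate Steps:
V(206)/B(829) = 914/(1/(-395 + 829)) = 914/(1/434) = 914*434 = 396676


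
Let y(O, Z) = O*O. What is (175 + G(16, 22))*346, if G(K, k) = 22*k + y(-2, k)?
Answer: 229398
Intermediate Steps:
y(O, Z) = O²
G(K, k) = 4 + 22*k (G(K, k) = 22*k + (-2)² = 22*k + 4 = 4 + 22*k)
(175 + G(16, 22))*346 = (175 + (4 + 22*22))*346 = (175 + (4 + 484))*346 = (175 + 488)*346 = 663*346 = 229398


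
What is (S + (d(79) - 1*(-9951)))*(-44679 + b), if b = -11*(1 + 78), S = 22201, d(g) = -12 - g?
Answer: -1460314428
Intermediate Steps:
b = -869 (b = -11*79 = -869)
(S + (d(79) - 1*(-9951)))*(-44679 + b) = (22201 + ((-12 - 1*79) - 1*(-9951)))*(-44679 - 869) = (22201 + ((-12 - 79) + 9951))*(-45548) = (22201 + (-91 + 9951))*(-45548) = (22201 + 9860)*(-45548) = 32061*(-45548) = -1460314428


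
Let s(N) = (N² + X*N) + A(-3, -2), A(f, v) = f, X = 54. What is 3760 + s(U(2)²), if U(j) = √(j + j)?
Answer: 3989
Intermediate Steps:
U(j) = √2*√j (U(j) = √(2*j) = √2*√j)
s(N) = -3 + N² + 54*N (s(N) = (N² + 54*N) - 3 = -3 + N² + 54*N)
3760 + s(U(2)²) = 3760 + (-3 + ((√2*√2)²)² + 54*(√2*√2)²) = 3760 + (-3 + (2²)² + 54*2²) = 3760 + (-3 + 4² + 54*4) = 3760 + (-3 + 16 + 216) = 3760 + 229 = 3989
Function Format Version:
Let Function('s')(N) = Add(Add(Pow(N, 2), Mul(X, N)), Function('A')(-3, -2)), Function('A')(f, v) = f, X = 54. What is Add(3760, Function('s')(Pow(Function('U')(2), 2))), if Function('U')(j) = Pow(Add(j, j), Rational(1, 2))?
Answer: 3989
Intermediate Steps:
Function('U')(j) = Mul(Pow(2, Rational(1, 2)), Pow(j, Rational(1, 2))) (Function('U')(j) = Pow(Mul(2, j), Rational(1, 2)) = Mul(Pow(2, Rational(1, 2)), Pow(j, Rational(1, 2))))
Function('s')(N) = Add(-3, Pow(N, 2), Mul(54, N)) (Function('s')(N) = Add(Add(Pow(N, 2), Mul(54, N)), -3) = Add(-3, Pow(N, 2), Mul(54, N)))
Add(3760, Function('s')(Pow(Function('U')(2), 2))) = Add(3760, Add(-3, Pow(Pow(Mul(Pow(2, Rational(1, 2)), Pow(2, Rational(1, 2))), 2), 2), Mul(54, Pow(Mul(Pow(2, Rational(1, 2)), Pow(2, Rational(1, 2))), 2)))) = Add(3760, Add(-3, Pow(Pow(2, 2), 2), Mul(54, Pow(2, 2)))) = Add(3760, Add(-3, Pow(4, 2), Mul(54, 4))) = Add(3760, Add(-3, 16, 216)) = Add(3760, 229) = 3989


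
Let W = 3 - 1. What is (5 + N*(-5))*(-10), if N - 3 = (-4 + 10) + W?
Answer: 500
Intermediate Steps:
W = 2
N = 11 (N = 3 + ((-4 + 10) + 2) = 3 + (6 + 2) = 3 + 8 = 11)
(5 + N*(-5))*(-10) = (5 + 11*(-5))*(-10) = (5 - 55)*(-10) = -50*(-10) = 500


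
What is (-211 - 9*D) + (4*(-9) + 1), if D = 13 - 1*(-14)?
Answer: -489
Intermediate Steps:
D = 27 (D = 13 + 14 = 27)
(-211 - 9*D) + (4*(-9) + 1) = (-211 - 9*27) + (4*(-9) + 1) = (-211 - 243) + (-36 + 1) = -454 - 35 = -489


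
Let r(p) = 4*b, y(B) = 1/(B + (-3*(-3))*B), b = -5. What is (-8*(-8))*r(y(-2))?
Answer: -1280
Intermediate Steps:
y(B) = 1/(10*B) (y(B) = 1/(B + 9*B) = 1/(10*B))
r(p) = -20 (r(p) = 4*(-5) = -20)
(-8*(-8))*r(y(-2)) = -8*(-8)*(-20) = 64*(-20) = -1280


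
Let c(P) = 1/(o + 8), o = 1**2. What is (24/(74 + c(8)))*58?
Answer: 432/23 ≈ 18.783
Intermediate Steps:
o = 1
c(P) = 1/9 (c(P) = 1/(1 + 8) = 1/9)
(24/(74 + c(8)))*58 = (24/(74 + 1/9))*58 = (24/(667/9))*58 = ((9/667)*24)*58 = (216/667)*58 = 432/23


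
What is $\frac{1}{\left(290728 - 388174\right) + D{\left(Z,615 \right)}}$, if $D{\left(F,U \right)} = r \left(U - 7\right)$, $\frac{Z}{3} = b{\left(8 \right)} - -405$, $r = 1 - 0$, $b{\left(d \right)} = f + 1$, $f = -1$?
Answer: $- \frac{1}{96838} \approx -1.0327 \cdot 10^{-5}$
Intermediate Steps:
$b{\left(d \right)} = 0$ ($b{\left(d \right)} = -1 + 1 = 0$)
$r = 1$ ($r = 1 + 0 = 1$)
$Z = 1215$ ($Z = 3 \left(0 - -405\right) = 3 \left(0 + 405\right) = 3 \cdot 405 = 1215$)
$D{\left(F,U \right)} = -7 + U$ ($D{\left(F,U \right)} = 1 \left(U - 7\right) = 1 \left(-7 + U\right) = -7 + U$)
$\frac{1}{\left(290728 - 388174\right) + D{\left(Z,615 \right)}} = \frac{1}{\left(290728 - 388174\right) + \left(-7 + 615\right)} = \frac{1}{-97446 + 608} = \frac{1}{-96838} = - \frac{1}{96838}$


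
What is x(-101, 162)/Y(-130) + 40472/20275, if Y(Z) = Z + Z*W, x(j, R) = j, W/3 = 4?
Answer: 14089091/6852950 ≈ 2.0559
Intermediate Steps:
W = 12 (W = 3*4 = 12)
Y(Z) = 13*Z (Y(Z) = Z + Z*12 = Z + 12*Z = 13*Z)
x(-101, 162)/Y(-130) + 40472/20275 = -101/(13*(-130)) + 40472/20275 = -101/(-1690) + 40472*(1/20275) = -101*(-1/1690) + 40472/20275 = 101/1690 + 40472/20275 = 14089091/6852950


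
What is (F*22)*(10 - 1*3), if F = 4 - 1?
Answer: 462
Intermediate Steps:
F = 3
(F*22)*(10 - 1*3) = (3*22)*(10 - 1*3) = 66*(10 - 3) = 66*7 = 462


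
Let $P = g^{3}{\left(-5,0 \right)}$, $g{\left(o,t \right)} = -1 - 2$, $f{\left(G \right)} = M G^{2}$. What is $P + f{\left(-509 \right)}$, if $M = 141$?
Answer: $36530394$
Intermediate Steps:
$f{\left(G \right)} = 141 G^{2}$
$g{\left(o,t \right)} = -3$ ($g{\left(o,t \right)} = -1 - 2 = -3$)
$P = -27$ ($P = \left(-3\right)^{3} = -27$)
$P + f{\left(-509 \right)} = -27 + 141 \left(-509\right)^{2} = -27 + 141 \cdot 259081 = -27 + 36530421 = 36530394$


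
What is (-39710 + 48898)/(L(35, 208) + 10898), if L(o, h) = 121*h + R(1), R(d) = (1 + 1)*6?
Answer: 4594/18039 ≈ 0.25467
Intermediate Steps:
R(d) = 12 (R(d) = 2*6 = 12)
L(o, h) = 12 + 121*h (L(o, h) = 121*h + 12 = 12 + 121*h)
(-39710 + 48898)/(L(35, 208) + 10898) = (-39710 + 48898)/((12 + 121*208) + 10898) = 9188/((12 + 25168) + 10898) = 9188/(25180 + 10898) = 9188/36078 = 9188*(1/36078) = 4594/18039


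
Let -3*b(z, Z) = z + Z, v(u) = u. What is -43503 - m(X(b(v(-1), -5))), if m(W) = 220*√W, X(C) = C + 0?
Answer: -43503 - 220*√2 ≈ -43814.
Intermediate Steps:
b(z, Z) = -Z/3 - z/3 (b(z, Z) = -(z + Z)/3 = -(Z + z)/3 = -Z/3 - z/3)
X(C) = C
-43503 - m(X(b(v(-1), -5))) = -43503 - 220*√(-⅓*(-5) - ⅓*(-1)) = -43503 - 220*√(5/3 + ⅓) = -43503 - 220*√2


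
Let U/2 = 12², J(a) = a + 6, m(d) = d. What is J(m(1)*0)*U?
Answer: 1728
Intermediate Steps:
J(a) = 6 + a
U = 288 (U = 2*12² = 2*144 = 288)
J(m(1)*0)*U = (6 + 1*0)*288 = (6 + 0)*288 = 6*288 = 1728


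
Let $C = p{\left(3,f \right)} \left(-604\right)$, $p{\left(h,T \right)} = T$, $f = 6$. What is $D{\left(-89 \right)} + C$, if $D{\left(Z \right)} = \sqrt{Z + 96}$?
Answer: $-3624 + \sqrt{7} \approx -3621.4$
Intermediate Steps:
$C = -3624$ ($C = 6 \left(-604\right) = -3624$)
$D{\left(Z \right)} = \sqrt{96 + Z}$
$D{\left(-89 \right)} + C = \sqrt{96 - 89} - 3624 = \sqrt{7} - 3624 = -3624 + \sqrt{7}$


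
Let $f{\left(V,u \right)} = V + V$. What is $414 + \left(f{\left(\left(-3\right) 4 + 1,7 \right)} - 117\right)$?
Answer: $275$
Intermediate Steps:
$f{\left(V,u \right)} = 2 V$
$414 + \left(f{\left(\left(-3\right) 4 + 1,7 \right)} - 117\right) = 414 - \left(117 - 2 \left(\left(-3\right) 4 + 1\right)\right) = 414 - \left(117 - 2 \left(-12 + 1\right)\right) = 414 + \left(2 \left(-11\right) - 117\right) = 414 - 139 = 275$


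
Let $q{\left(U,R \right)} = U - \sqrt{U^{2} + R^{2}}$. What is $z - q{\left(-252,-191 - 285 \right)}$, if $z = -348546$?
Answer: $-348294 + 28 \sqrt{370} \approx -3.4776 \cdot 10^{5}$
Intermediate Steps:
$q{\left(U,R \right)} = U - \sqrt{R^{2} + U^{2}}$
$z - q{\left(-252,-191 - 285 \right)} = -348546 - \left(-252 - \sqrt{\left(-191 - 285\right)^{2} + \left(-252\right)^{2}}\right) = -348546 - \left(-252 - \sqrt{\left(-191 - 285\right)^{2} + 63504}\right) = -348546 - \left(-252 - \sqrt{\left(-476\right)^{2} + 63504}\right) = -348546 - \left(-252 - \sqrt{226576 + 63504}\right) = -348546 - \left(-252 - \sqrt{290080}\right) = -348546 - \left(-252 - 28 \sqrt{370}\right) = -348546 + \left(252 + 28 \sqrt{370}\right) = -348294 + 28 \sqrt{370}$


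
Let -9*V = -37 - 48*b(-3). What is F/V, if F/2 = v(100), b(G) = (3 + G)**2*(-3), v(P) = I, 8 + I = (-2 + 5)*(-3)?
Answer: -306/37 ≈ -8.2703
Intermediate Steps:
I = -17 (I = -8 + (-2 + 5)*(-3) = -8 + 3*(-3) = -8 - 9 = -17)
v(P) = -17
b(G) = -3*(3 + G)**2
F = -34 (F = 2*(-17) = -34)
V = 37/9 (V = -(-37 - (-144)*(3 - 3)**2)/9 = -(-37 - (-144)*0**2)/9 = -(-37 - (-144)*0)/9 = -(-37 - 48*0)/9 = -(-37 + 0)/9 = -1/9*(-37) = 37/9 ≈ 4.1111)
F/V = -34/37/9 = -34*9/37 = -306/37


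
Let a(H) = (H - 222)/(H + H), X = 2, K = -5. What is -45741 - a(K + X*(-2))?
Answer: -274523/6 ≈ -45754.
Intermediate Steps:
a(H) = (-222 + H)/(2*H) (a(H) = (-222 + H)/((2*H)) = (-222 + H)*(1/(2*H)) = (-222 + H)/(2*H))
-45741 - a(K + X*(-2)) = -45741 - (-222 + (-5 + 2*(-2)))/(2*(-5 + 2*(-2))) = -45741 - (-222 + (-5 - 4))/(2*(-5 - 4)) = -45741 - (-222 - 9)/(2*(-9)) = -45741 - (-1)*(-231)/(2*9) = -45741 - 1*77/6 = -45741 - 77/6 = -274523/6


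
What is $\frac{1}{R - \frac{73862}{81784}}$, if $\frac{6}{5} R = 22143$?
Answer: $\frac{40892}{754522699} \approx 5.4196 \cdot 10^{-5}$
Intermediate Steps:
$R = \frac{36905}{2}$ ($R = \frac{5}{6} \cdot 22143 = \frac{36905}{2} \approx 18453.0$)
$\frac{1}{R - \frac{73862}{81784}} = \frac{1}{\frac{36905}{2} - \frac{73862}{81784}} = \frac{1}{\frac{36905}{2} - \frac{36931}{40892}} = \frac{1}{\frac{754522699}{40892}} = \frac{40892}{754522699}$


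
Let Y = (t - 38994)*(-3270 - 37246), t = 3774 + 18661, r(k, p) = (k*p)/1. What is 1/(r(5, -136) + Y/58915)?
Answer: 58915/630842244 ≈ 9.3391e-5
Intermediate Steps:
r(k, p) = k*p (r(k, p) = (k*p)*1 = k*p)
t = 22435
Y = 670904444 (Y = (22435 - 38994)*(-3270 - 37246) = -16559*(-40516) = 670904444)
1/(r(5, -136) + Y/58915) = 1/(5*(-136) + 670904444/58915) = 1/(-680 + 670904444*(1/58915)) = 1/(-680 + 670904444/58915) = 1/(630842244/58915) = 58915/630842244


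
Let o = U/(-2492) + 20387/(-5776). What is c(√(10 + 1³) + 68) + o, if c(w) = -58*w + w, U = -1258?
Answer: -734656263/189392 - 57*√11 ≈ -4068.1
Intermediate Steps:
c(w) = -57*w
o = -572871/189392 (o = -1258/(-2492) + 20387/(-5776) = -1258*(-1/2492) + 20387*(-1/5776) = 629/1246 - 1073/304 = -572871/189392 ≈ -3.0248)
c(√(10 + 1³) + 68) + o = -57*(√(10 + 1³) + 68) - 572871/189392 = -57*(√(10 + 1) + 68) - 572871/189392 = -57*(√11 + 68) - 572871/189392 = -57*(68 + √11) - 572871/189392 = (-3876 - 57*√11) - 572871/189392 = -734656263/189392 - 57*√11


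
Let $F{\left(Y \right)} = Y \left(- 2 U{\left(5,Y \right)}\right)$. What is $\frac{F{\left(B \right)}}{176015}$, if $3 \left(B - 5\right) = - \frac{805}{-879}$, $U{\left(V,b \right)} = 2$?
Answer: $- \frac{11192}{92830311} \approx -0.00012056$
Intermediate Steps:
$B = \frac{13990}{2637}$ ($B = 5 + \frac{\left(-805\right) \frac{1}{-879}}{3} = 5 + \frac{\left(-805\right) \left(- \frac{1}{879}\right)}{3} = 5 + \frac{1}{3} \cdot \frac{805}{879} = 5 + \frac{805}{2637} = \frac{13990}{2637} \approx 5.3053$)
$F{\left(Y \right)} = - 4 Y$ ($F{\left(Y \right)} = Y \left(\left(-2\right) 2\right) = Y \left(-4\right) = - 4 Y$)
$\frac{F{\left(B \right)}}{176015} = \frac{\left(-4\right) \frac{13990}{2637}}{176015} = \left(- \frac{55960}{2637}\right) \frac{1}{176015} = - \frac{11192}{92830311}$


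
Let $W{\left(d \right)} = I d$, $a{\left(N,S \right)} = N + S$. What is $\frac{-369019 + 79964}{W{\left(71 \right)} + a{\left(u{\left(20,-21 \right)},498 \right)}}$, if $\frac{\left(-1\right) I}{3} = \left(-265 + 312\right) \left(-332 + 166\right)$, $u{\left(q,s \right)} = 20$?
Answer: $- \frac{289055}{1662344} \approx -0.17388$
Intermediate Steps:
$I = 23406$ ($I = - 3 \left(-265 + 312\right) \left(-332 + 166\right) = - 3 \cdot 47 \left(-166\right) = \left(-3\right) \left(-7802\right) = 23406$)
$W{\left(d \right)} = 23406 d$
$\frac{-369019 + 79964}{W{\left(71 \right)} + a{\left(u{\left(20,-21 \right)},498 \right)}} = \frac{-369019 + 79964}{23406 \cdot 71 + \left(20 + 498\right)} = - \frac{289055}{1661826 + 518} = - \frac{289055}{1662344}$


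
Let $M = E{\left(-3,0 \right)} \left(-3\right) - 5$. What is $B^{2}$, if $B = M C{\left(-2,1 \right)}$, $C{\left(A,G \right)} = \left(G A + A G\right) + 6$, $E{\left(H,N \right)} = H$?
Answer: $64$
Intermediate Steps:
$C{\left(A,G \right)} = 6 + 2 A G$ ($C{\left(A,G \right)} = \left(A G + A G\right) + 6 = 2 A G + 6 = 6 + 2 A G$)
$M = 4$ ($M = \left(-3\right) \left(-3\right) - 5 = 9 - 5 = 4$)
$B = 8$ ($B = 4 \left(6 + 2 \left(-2\right) 1\right) = 4 \left(6 - 4\right) = 4 \cdot 2 = 8$)
$B^{2} = 8^{2} = 64$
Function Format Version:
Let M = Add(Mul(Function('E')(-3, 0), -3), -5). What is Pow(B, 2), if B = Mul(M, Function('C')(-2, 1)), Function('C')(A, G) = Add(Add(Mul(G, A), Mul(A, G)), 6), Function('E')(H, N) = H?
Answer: 64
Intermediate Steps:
Function('C')(A, G) = Add(6, Mul(2, A, G)) (Function('C')(A, G) = Add(Add(Mul(A, G), Mul(A, G)), 6) = Add(Mul(2, A, G), 6) = Add(6, Mul(2, A, G)))
M = 4 (M = Add(Mul(-3, -3), -5) = Add(9, -5) = 4)
B = 8 (B = Mul(4, Add(6, Mul(2, -2, 1))) = Mul(4, Add(6, -4)) = Mul(4, 2) = 8)
Pow(B, 2) = Pow(8, 2) = 64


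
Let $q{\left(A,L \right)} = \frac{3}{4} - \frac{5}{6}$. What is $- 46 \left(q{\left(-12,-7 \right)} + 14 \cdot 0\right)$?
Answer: $\frac{23}{6} \approx 3.8333$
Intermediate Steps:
$q{\left(A,L \right)} = - \frac{1}{12}$ ($q{\left(A,L \right)} = 3 \cdot \frac{1}{4} - \frac{5}{6} = \frac{3}{4} - \frac{5}{6} = - \frac{1}{12}$)
$- 46 \left(q{\left(-12,-7 \right)} + 14 \cdot 0\right) = - 46 \left(- \frac{1}{12} + 14 \cdot 0\right) = - 46 \left(- \frac{1}{12} + 0\right) = \left(-46\right) \left(- \frac{1}{12}\right) = \frac{23}{6}$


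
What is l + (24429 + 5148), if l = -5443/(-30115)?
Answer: 890716798/30115 ≈ 29577.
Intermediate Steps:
l = 5443/30115 (l = -5443*(-1/30115) = 5443/30115 ≈ 0.18074)
l + (24429 + 5148) = 5443/30115 + (24429 + 5148) = 5443/30115 + 29577 = 890716798/30115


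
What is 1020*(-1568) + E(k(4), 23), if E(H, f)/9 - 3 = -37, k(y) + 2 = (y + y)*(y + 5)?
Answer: -1599666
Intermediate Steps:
k(y) = -2 + 2*y*(5 + y) (k(y) = -2 + (y + y)*(y + 5) = -2 + (2*y)*(5 + y) = -2 + 2*y*(5 + y))
E(H, f) = -306 (E(H, f) = 27 + 9*(-37) = 27 - 333 = -306)
1020*(-1568) + E(k(4), 23) = 1020*(-1568) - 306 = -1599360 - 306 = -1599666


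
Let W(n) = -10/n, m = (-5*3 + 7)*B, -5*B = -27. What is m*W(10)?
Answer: 216/5 ≈ 43.200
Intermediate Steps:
B = 27/5 (B = -1/5*(-27) = 27/5 ≈ 5.4000)
m = -216/5 (m = (-5*3 + 7)*(27/5) = (-15 + 7)*(27/5) = -8*27/5 = -216/5 ≈ -43.200)
m*W(10) = -(-432)/10 = -216/5*(-1) = 216/5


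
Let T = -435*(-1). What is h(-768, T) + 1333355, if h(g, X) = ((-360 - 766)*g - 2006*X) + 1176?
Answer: 1326689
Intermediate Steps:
T = 435
h(g, X) = 1176 - 2006*X - 1126*g (h(g, X) = (-1126*g - 2006*X) + 1176 = (-2006*X - 1126*g) + 1176 = 1176 - 2006*X - 1126*g)
h(-768, T) + 1333355 = (1176 - 2006*435 - 1126*(-768)) + 1333355 = (1176 - 872610 + 864768) + 1333355 = -6666 + 1333355 = 1326689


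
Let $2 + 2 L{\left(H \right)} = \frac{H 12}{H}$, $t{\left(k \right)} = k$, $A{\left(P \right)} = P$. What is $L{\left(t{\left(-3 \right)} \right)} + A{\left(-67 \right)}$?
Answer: $-62$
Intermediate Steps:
$L{\left(H \right)} = 5$ ($L{\left(H \right)} = -1 + \frac{H 12 \frac{1}{H}}{2} = -1 + \frac{12 H \frac{1}{H}}{2} = -1 + \frac{1}{2} \cdot 12 = -1 + 6 = 5$)
$L{\left(t{\left(-3 \right)} \right)} + A{\left(-67 \right)} = 5 - 67 = -62$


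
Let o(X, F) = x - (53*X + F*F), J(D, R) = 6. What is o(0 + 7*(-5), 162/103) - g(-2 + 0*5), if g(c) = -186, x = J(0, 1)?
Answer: 21690379/10609 ≈ 2044.5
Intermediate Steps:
x = 6
o(X, F) = 6 - F² - 53*X (o(X, F) = 6 - (53*X + F*F) = 6 - (53*X + F²) = 6 - (F² + 53*X) = 6 + (-F² - 53*X) = 6 - F² - 53*X)
o(0 + 7*(-5), 162/103) - g(-2 + 0*5) = (6 - (162/103)² - 53*(0 + 7*(-5))) - 1*(-186) = (6 - (162*(1/103))² - 53*(0 - 35)) + 186 = (6 - (162/103)² - 53*(-35)) + 186 = (6 - 1*26244/10609 + 1855) + 186 = (6 - 26244/10609 + 1855) + 186 = 19717105/10609 + 186 = 21690379/10609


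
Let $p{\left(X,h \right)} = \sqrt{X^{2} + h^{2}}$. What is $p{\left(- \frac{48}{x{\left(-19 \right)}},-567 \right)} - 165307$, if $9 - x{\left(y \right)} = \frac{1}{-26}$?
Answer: $-165307 + \frac{3 \sqrt{1972865281}}{235} \approx -1.6474 \cdot 10^{5}$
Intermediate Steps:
$x{\left(y \right)} = \frac{235}{26}$ ($x{\left(y \right)} = 9 - \frac{1}{-26} = 9 - - \frac{1}{26} = 9 + \frac{1}{26} = \frac{235}{26}$)
$p{\left(- \frac{48}{x{\left(-19 \right)}},-567 \right)} - 165307 = \sqrt{\left(- \frac{48}{\frac{235}{26}}\right)^{2} + \left(-567\right)^{2}} - 165307 = \sqrt{\left(\left(-48\right) \frac{26}{235}\right)^{2} + 321489} - 165307 = \sqrt{\left(- \frac{1248}{235}\right)^{2} + 321489} - 165307 = \sqrt{\frac{1557504}{55225} + 321489} - 165307 = \sqrt{\frac{17755787529}{55225}} - 165307 = \frac{3 \sqrt{1972865281}}{235} - 165307 = -165307 + \frac{3 \sqrt{1972865281}}{235}$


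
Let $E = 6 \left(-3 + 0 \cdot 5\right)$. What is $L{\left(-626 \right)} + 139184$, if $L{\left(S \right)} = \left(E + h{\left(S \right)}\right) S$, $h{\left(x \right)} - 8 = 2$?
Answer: $144192$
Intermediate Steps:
$h{\left(x \right)} = 10$ ($h{\left(x \right)} = 8 + 2 = 10$)
$E = -18$ ($E = 6 \left(-3 + 0\right) = 6 \left(-3\right) = -18$)
$L{\left(S \right)} = - 8 S$ ($L{\left(S \right)} = \left(-18 + 10\right) S = - 8 S$)
$L{\left(-626 \right)} + 139184 = \left(-8\right) \left(-626\right) + 139184 = 5008 + 139184 = 144192$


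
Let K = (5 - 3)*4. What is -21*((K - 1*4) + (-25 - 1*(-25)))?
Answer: -84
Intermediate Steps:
K = 8 (K = 2*4 = 8)
-21*((K - 1*4) + (-25 - 1*(-25))) = -21*((8 - 1*4) + (-25 - 1*(-25))) = -21*((8 - 4) + (-25 + 25)) = -21*(4 + 0) = -21*4 = -84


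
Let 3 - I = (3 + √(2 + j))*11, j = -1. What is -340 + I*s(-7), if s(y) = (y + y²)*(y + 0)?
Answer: 11714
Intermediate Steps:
s(y) = y*(y + y²) (s(y) = (y + y²)*y = y*(y + y²))
I = -41 (I = 3 - (3 + √(2 - 1))*11 = 3 - (3 + √1)*11 = 3 - (3 + 1)*11 = 3 - 4*11 = 3 - 1*44 = 3 - 44 = -41)
-340 + I*s(-7) = -340 - 41*(-7)²*(1 - 7) = -340 - 2009*(-6) = -340 - 41*(-294) = -340 + 12054 = 11714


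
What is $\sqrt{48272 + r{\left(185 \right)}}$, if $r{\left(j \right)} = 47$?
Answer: $\sqrt{48319} \approx 219.82$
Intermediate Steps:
$\sqrt{48272 + r{\left(185 \right)}} = \sqrt{48272 + 47} = \sqrt{48319}$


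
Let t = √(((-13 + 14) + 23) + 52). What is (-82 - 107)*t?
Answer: -378*√19 ≈ -1647.7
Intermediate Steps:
t = 2*√19 (t = √((1 + 23) + 52) = √(24 + 52) = √76 = 2*√19 ≈ 8.7178)
(-82 - 107)*t = (-82 - 107)*(2*√19) = -378*√19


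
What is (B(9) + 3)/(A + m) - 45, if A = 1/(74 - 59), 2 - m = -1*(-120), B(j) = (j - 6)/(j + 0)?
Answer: -79655/1769 ≈ -45.028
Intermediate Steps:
B(j) = (-6 + j)/j
m = -118 (m = 2 - (-1)*(-120) = 2 - 1*120 = 2 - 120 = -118)
A = 1/15 ≈ 0.066667
(B(9) + 3)/(A + m) - 45 = ((-6 + 9)/9 + 3)/(1/15 - 118) - 45 = ((1/9)*3 + 3)/(-1769/15) - 45 = (1/3 + 3)*(-15/1769) - 45 = (10/3)*(-15/1769) - 45 = -50/1769 - 45 = -79655/1769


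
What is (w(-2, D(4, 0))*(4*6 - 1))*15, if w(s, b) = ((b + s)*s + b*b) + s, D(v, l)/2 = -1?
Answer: 3450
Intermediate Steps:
D(v, l) = -2 (D(v, l) = 2*(-1) = -2)
w(s, b) = s + b² + s*(b + s) (w(s, b) = (s*(b + s) + b²) + s = (b² + s*(b + s)) + s = s + b² + s*(b + s))
(w(-2, D(4, 0))*(4*6 - 1))*15 = ((-2 + (-2)² + (-2)² - 2*(-2))*(4*6 - 1))*15 = ((-2 + 4 + 4 + 4)*(24 - 1))*15 = (10*23)*15 = 230*15 = 3450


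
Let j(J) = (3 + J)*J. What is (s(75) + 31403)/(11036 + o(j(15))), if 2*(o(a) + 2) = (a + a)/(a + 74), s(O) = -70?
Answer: 5389276/1897983 ≈ 2.8395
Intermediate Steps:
j(J) = J*(3 + J)
o(a) = -2 + a/(74 + a) (o(a) = -2 + ((a + a)/(a + 74))/2 = -2 + ((2*a)/(74 + a))/2 = -2 + (2*a/(74 + a))/2 = -2 + a/(74 + a))
(s(75) + 31403)/(11036 + o(j(15))) = (-70 + 31403)/(11036 + (-148 - 15*(3 + 15))/(74 + 15*(3 + 15))) = 31333/(11036 + (-148 - 15*18)/(74 + 15*18)) = 31333/(11036 + (-148 - 1*270)/(74 + 270)) = 31333/(11036 + (-148 - 270)/344) = 31333/(11036 + (1/344)*(-418)) = 31333/(11036 - 209/172) = 31333/(1897983/172) = 31333*(172/1897983) = 5389276/1897983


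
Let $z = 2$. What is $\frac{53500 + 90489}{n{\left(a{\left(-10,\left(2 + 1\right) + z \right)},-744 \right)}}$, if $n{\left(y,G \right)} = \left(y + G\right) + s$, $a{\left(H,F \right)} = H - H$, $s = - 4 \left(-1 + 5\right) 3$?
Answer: $- \frac{143989}{792} \approx -181.8$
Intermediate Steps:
$s = -48$ ($s = \left(-4\right) 4 \cdot 3 = \left(-16\right) 3 = -48$)
$a{\left(H,F \right)} = 0$
$n{\left(y,G \right)} = -48 + G + y$ ($n{\left(y,G \right)} = \left(y + G\right) - 48 = \left(G + y\right) - 48 = -48 + G + y$)
$\frac{53500 + 90489}{n{\left(a{\left(-10,\left(2 + 1\right) + z \right)},-744 \right)}} = \frac{53500 + 90489}{-48 - 744 + 0} = \frac{143989}{-792} = 143989 \left(- \frac{1}{792}\right) = - \frac{143989}{792}$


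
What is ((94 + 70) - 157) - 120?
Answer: -113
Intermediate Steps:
((94 + 70) - 157) - 120 = (164 - 157) - 120 = 7 - 120 = -113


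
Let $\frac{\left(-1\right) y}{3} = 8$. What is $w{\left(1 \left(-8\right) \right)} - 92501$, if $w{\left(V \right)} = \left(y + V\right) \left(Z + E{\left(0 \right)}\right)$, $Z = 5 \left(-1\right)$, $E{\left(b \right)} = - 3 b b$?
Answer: $-92341$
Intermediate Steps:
$y = -24$ ($y = \left(-3\right) 8 = -24$)
$E{\left(b \right)} = - 3 b^{2}$
$Z = -5$
$w{\left(V \right)} = 120 - 5 V$ ($w{\left(V \right)} = \left(-24 + V\right) \left(-5 - 3 \cdot 0^{2}\right) = \left(-24 + V\right) \left(-5 - 0\right) = \left(-24 + V\right) \left(-5 + 0\right) = \left(-24 + V\right) \left(-5\right) = 120 - 5 V$)
$w{\left(1 \left(-8\right) \right)} - 92501 = \left(120 - 5 \cdot 1 \left(-8\right)\right) - 92501 = \left(120 - -40\right) - 92501 = \left(120 + 40\right) - 92501 = 160 - 92501 = -92341$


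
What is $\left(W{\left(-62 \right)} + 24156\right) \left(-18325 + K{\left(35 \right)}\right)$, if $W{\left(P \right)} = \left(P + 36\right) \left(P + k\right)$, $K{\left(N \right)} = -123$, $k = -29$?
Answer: $-489277856$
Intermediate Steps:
$W{\left(P \right)} = \left(-29 + P\right) \left(36 + P\right)$ ($W{\left(P \right)} = \left(P + 36\right) \left(P - 29\right) = \left(36 + P\right) \left(-29 + P\right) = \left(-29 + P\right) \left(36 + P\right)$)
$\left(W{\left(-62 \right)} + 24156\right) \left(-18325 + K{\left(35 \right)}\right) = \left(\left(-1044 + \left(-62\right)^{2} + 7 \left(-62\right)\right) + 24156\right) \left(-18325 - 123\right) = \left(\left(-1044 + 3844 - 434\right) + 24156\right) \left(-18448\right) = \left(2366 + 24156\right) \left(-18448\right) = 26522 \left(-18448\right) = -489277856$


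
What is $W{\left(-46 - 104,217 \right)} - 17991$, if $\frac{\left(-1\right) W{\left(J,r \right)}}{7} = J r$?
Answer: $209859$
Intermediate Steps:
$W{\left(J,r \right)} = - 7 J r$
$W{\left(-46 - 104,217 \right)} - 17991 = \left(-7\right) \left(-46 - 104\right) 217 - 17991 = \left(-7\right) \left(-150\right) 217 - 17991 = 227850 - 17991 = 209859$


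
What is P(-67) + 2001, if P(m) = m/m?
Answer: 2002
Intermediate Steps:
P(m) = 1
P(-67) + 2001 = 1 + 2001 = 2002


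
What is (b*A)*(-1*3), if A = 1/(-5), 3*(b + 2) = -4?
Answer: -2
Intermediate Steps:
b = -10/3 (b = -2 + (⅓)*(-4) = -2 - 4/3 = -10/3 ≈ -3.3333)
A = -⅕ ≈ -0.20000
(b*A)*(-1*3) = (-10/3*(-⅕))*(-1*3) = (⅔)*(-3) = -2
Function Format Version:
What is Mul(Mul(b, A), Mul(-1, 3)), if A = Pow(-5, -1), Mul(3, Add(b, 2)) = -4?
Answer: -2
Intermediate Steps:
b = Rational(-10, 3) (b = Add(-2, Mul(Rational(1, 3), -4)) = Add(-2, Rational(-4, 3)) = Rational(-10, 3) ≈ -3.3333)
A = Rational(-1, 5) ≈ -0.20000
Mul(Mul(b, A), Mul(-1, 3)) = Mul(Mul(Rational(-10, 3), Rational(-1, 5)), Mul(-1, 3)) = Mul(Rational(2, 3), -3) = -2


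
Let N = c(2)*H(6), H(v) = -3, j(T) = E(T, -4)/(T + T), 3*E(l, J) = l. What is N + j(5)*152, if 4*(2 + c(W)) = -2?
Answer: 197/6 ≈ 32.833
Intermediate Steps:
E(l, J) = l/3
j(T) = ⅙ (j(T) = (T/3)/(T + T) = (T/3)/((2*T)) = (T/3)*(1/(2*T)) = ⅙)
c(W) = -5/2 (c(W) = -2 + (¼)*(-2) = -2 - ½ = -5/2)
N = 15/2 (N = -5/2*(-3) = 15/2 ≈ 7.5000)
N + j(5)*152 = 15/2 + (⅙)*152 = 15/2 + 76/3 = 197/6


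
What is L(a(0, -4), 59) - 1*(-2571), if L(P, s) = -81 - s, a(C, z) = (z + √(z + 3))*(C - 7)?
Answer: 2431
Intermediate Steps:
a(C, z) = (-7 + C)*(z + √(3 + z)) (a(C, z) = (z + √(3 + z))*(-7 + C) = (-7 + C)*(z + √(3 + z)))
L(a(0, -4), 59) - 1*(-2571) = (-81 - 1*59) - 1*(-2571) = (-81 - 59) + 2571 = -140 + 2571 = 2431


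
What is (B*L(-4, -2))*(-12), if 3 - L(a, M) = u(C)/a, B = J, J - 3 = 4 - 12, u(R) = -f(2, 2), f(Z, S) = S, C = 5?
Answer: 150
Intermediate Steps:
u(R) = -2 (u(R) = -1*2 = -2)
J = -5 (J = 3 + (4 - 12) = 3 - 8 = -5)
B = -5
L(a, M) = 3 + 2/a (L(a, M) = 3 - (-2)/a = 3 + 2/a)
(B*L(-4, -2))*(-12) = -5*(3 + 2/(-4))*(-12) = -5*(3 + 2*(-¼))*(-12) = -5*(3 - ½)*(-12) = -5*5/2*(-12) = -25/2*(-12) = 150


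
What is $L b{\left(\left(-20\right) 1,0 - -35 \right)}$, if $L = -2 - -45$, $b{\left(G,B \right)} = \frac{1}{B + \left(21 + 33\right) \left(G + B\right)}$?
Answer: $\frac{43}{845} \approx 0.050888$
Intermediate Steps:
$b{\left(G,B \right)} = \frac{1}{54 G + 55 B}$ ($b{\left(G,B \right)} = \frac{1}{B + 54 \left(B + G\right)} = \frac{1}{B + \left(54 B + 54 G\right)} = \frac{1}{54 G + 55 B}$)
$L = 43$ ($L = -2 + 45 = 43$)
$L b{\left(\left(-20\right) 1,0 - -35 \right)} = \frac{43}{54 \left(\left(-20\right) 1\right) + 55 \left(0 - -35\right)} = \frac{43}{54 \left(-20\right) + 55 \left(0 + 35\right)} = \frac{43}{-1080 + 55 \cdot 35} = \frac{43}{-1080 + 1925} = \frac{43}{845}$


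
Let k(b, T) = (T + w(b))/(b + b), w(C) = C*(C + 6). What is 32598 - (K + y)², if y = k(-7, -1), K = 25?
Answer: 1567718/49 ≈ 31994.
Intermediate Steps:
w(C) = C*(6 + C)
k(b, T) = (T + b*(6 + b))/(2*b) (k(b, T) = (T + b*(6 + b))/(b + b) = (T + b*(6 + b))/((2*b)) = (T + b*(6 + b))*(1/(2*b)) = (T + b*(6 + b))/(2*b))
y = -3/7 (y = (½)*(-1 - 7*(6 - 7))/(-7) = (½)*(-⅐)*(-1 - 7*(-1)) = (½)*(-⅐)*(-1 + 7) = (½)*(-⅐)*6 = -3/7 ≈ -0.42857)
32598 - (K + y)² = 32598 - (25 - 3/7)² = 32598 - (172/7)² = 32598 - 1*29584/49 = 32598 - 29584/49 = 1567718/49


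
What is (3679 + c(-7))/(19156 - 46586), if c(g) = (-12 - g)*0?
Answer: -283/2110 ≈ -0.13412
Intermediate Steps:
c(g) = 0
(3679 + c(-7))/(19156 - 46586) = (3679 + 0)/(19156 - 46586) = 3679/(-27430) = 3679*(-1/27430) = -283/2110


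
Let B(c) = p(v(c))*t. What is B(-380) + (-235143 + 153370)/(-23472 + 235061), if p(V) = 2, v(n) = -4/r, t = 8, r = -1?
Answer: 3303651/211589 ≈ 15.614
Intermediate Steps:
v(n) = 4 (v(n) = -4/(-1) = -4*(-1) = 4)
B(c) = 16 (B(c) = 2*8 = 16)
B(-380) + (-235143 + 153370)/(-23472 + 235061) = 16 + (-235143 + 153370)/(-23472 + 235061) = 16 - 81773/211589 = 3303651/211589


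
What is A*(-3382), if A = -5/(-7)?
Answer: -16910/7 ≈ -2415.7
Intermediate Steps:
A = 5/7 (A = -5*(-1/7) = 5/7 ≈ 0.71429)
A*(-3382) = (5/7)*(-3382) = -16910/7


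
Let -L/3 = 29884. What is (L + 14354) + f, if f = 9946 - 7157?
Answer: -72509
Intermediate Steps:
L = -89652 (L = -3*29884 = -89652)
f = 2789
(L + 14354) + f = (-89652 + 14354) + 2789 = -75298 + 2789 = -72509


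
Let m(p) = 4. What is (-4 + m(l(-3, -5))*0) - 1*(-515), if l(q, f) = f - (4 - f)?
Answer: 511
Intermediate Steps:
l(q, f) = -4 + 2*f (l(q, f) = f + (-4 + f) = -4 + 2*f)
(-4 + m(l(-3, -5))*0) - 1*(-515) = (-4 + 4*0) - 1*(-515) = (-4 + 0) + 515 = -4 + 515 = 511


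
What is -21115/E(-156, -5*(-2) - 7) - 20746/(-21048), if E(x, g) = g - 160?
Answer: 223842821/1652268 ≈ 135.48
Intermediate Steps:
E(x, g) = -160 + g
-21115/E(-156, -5*(-2) - 7) - 20746/(-21048) = -21115/(-160 + (-5*(-2) - 7)) - 20746/(-21048) = -21115/(-160 + (10 - 7)) - 20746*(-1/21048) = -21115/(-160 + 3) + 10373/10524 = -21115/(-157) + 10373/10524 = -21115*(-1/157) + 10373/10524 = 21115/157 + 10373/10524 = 223842821/1652268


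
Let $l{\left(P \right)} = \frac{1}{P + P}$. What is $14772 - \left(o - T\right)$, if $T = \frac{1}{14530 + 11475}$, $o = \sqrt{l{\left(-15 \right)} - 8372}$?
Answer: $\frac{384145861}{26005} - \frac{i \sqrt{7534830}}{30} \approx 14772.0 - 91.499 i$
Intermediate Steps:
$l{\left(P \right)} = \frac{1}{2 P}$
$o = \frac{i \sqrt{7534830}}{30}$ ($o = \sqrt{\frac{1}{2 \left(-15\right)} - 8372} = \sqrt{\frac{1}{2} \left(- \frac{1}{15}\right) - 8372} = \sqrt{- \frac{1}{30} - 8372} = \sqrt{- \frac{251161}{30}} = \frac{i \sqrt{7534830}}{30} \approx 91.499 i$)
$T = \frac{1}{26005} \approx 3.8454 \cdot 10^{-5}$
$14772 - \left(o - T\right) = 14772 - \left(\frac{i \sqrt{7534830}}{30} - \frac{1}{26005}\right) = 14772 - \left(- \frac{1}{26005} + \frac{i \sqrt{7534830}}{30}\right) = 14772 + \left(\frac{1}{26005} - \frac{i \sqrt{7534830}}{30}\right) = \frac{384145861}{26005} - \frac{i \sqrt{7534830}}{30}$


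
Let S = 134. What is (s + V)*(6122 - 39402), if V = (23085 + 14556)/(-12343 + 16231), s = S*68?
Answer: -24589133920/81 ≈ -3.0357e+8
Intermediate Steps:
s = 9112 (s = 134*68 = 9112)
V = 12547/1296 (V = 37641/3888 = 37641*(1/3888) = 12547/1296 ≈ 9.6813)
(s + V)*(6122 - 39402) = (9112 + 12547/1296)*(6122 - 39402) = (11821699/1296)*(-33280) = -24589133920/81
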